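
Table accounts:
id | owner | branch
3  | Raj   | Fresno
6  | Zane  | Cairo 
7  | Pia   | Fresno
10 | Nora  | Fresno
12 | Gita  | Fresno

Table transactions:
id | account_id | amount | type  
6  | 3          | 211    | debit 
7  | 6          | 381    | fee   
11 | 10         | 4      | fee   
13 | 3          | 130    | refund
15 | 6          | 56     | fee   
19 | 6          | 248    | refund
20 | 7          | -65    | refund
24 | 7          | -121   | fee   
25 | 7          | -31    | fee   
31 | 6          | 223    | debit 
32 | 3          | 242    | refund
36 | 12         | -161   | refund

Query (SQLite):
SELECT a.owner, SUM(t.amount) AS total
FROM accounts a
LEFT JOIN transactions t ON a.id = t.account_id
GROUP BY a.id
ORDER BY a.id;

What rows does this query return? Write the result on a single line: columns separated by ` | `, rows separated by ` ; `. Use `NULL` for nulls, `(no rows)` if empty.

Raj | 583 ; Zane | 908 ; Pia | -217 ; Nora | 4 ; Gita | -161

LEFT JOIN keeps every accounts row; unmatched ones get NULL for transactions columns.
Group by accounts.id and compute SUM(t.amount). SUM over an all-NULL group is NULL.
  3: ids {6, 13, 32} → SUM(t.amount)=583
  6: ids {7, 15, 19, 31} → SUM(t.amount)=908
  7: ids {20, 24, 25} → SUM(t.amount)=-217
  10: ids {11} → SUM(t.amount)=4
  12: ids {36} → SUM(t.amount)=-161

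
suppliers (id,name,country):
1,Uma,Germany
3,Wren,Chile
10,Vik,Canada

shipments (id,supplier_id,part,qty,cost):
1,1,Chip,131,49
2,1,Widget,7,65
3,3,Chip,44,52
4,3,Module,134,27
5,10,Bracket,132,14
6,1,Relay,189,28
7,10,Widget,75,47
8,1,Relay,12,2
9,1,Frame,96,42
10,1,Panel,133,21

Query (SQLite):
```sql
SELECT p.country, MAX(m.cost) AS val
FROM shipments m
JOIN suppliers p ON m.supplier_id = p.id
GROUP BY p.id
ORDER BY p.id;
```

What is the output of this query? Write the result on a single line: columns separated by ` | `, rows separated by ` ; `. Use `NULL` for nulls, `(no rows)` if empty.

Germany | 65 ; Chile | 52 ; Canada | 47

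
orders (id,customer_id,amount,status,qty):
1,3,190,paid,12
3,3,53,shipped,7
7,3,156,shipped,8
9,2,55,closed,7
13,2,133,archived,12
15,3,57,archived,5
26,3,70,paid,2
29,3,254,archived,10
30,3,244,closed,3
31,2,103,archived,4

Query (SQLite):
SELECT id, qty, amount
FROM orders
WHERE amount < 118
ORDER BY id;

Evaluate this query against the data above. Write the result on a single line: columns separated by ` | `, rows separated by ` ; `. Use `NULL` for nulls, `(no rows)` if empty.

amount < 118: ids {3, 9, 15, 26, 31}

3 | 7 | 53 ; 9 | 7 | 55 ; 15 | 5 | 57 ; 26 | 2 | 70 ; 31 | 4 | 103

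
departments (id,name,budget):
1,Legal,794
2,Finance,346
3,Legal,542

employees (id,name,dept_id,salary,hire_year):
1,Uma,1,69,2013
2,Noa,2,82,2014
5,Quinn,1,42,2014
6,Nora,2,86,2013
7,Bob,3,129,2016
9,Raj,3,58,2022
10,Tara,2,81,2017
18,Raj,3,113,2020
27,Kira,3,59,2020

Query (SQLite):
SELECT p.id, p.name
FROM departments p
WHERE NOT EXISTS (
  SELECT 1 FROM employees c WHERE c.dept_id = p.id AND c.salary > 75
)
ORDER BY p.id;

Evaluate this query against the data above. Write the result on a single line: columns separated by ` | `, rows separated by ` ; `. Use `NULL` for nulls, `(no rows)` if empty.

1 | Legal

For each departments row, check whether any employees with matching dept_id has salary > 75.
Keep rows where that is false.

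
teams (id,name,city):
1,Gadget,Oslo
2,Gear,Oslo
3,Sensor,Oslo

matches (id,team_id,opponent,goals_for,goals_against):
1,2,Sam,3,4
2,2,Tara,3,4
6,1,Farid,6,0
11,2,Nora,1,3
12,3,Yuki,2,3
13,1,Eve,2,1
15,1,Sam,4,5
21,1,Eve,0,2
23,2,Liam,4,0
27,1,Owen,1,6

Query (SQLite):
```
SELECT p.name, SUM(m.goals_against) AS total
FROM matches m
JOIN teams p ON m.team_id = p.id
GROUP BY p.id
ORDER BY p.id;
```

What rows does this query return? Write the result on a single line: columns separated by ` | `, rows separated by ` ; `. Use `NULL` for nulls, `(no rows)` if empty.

Gadget | 14 ; Gear | 11 ; Sensor | 3

Join each matches row to its teams via team_id.
Group joined rows by teams.id; compute SUM(m.goals_against) per group.
  1: ids {6, 13, 15, 21, 27} → SUM(m.goals_against)=14
  2: ids {1, 2, 11, 23} → SUM(m.goals_against)=11
  3: ids {12} → SUM(m.goals_against)=3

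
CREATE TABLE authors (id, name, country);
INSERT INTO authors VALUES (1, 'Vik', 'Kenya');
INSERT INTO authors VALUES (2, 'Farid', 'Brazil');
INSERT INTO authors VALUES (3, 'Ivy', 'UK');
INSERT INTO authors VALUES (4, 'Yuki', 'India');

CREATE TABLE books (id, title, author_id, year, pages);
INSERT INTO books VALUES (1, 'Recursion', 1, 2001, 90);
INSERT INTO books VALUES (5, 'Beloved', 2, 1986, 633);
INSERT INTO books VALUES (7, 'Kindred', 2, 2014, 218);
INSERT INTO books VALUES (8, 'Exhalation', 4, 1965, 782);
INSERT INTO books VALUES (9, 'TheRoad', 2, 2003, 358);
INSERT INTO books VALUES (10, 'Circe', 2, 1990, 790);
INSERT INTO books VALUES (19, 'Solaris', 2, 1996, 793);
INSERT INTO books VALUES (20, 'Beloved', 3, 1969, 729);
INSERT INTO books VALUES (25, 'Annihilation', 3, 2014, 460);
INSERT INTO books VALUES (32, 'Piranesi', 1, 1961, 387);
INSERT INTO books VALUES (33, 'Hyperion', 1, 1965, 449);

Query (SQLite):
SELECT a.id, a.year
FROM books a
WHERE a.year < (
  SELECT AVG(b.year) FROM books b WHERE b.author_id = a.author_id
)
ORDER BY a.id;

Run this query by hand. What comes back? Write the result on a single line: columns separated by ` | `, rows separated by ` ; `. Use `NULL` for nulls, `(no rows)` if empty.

5 | 1986 ; 10 | 1990 ; 19 | 1996 ; 20 | 1969 ; 32 | 1961 ; 33 | 1965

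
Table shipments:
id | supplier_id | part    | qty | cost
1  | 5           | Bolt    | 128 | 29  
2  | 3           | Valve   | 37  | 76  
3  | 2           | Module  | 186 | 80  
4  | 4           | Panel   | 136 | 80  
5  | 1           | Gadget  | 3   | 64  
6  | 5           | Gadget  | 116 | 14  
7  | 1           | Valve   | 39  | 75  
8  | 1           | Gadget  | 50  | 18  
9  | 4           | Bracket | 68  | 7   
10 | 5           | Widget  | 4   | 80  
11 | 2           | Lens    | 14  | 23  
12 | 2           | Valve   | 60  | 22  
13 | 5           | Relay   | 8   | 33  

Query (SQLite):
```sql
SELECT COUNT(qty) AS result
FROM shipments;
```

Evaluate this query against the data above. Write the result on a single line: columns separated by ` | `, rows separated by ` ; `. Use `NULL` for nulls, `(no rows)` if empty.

13

All qty values: [128, 37, 186, 136, 3, 116, 39, 50, 68, 4, 14, 60, 8].
COUNT(qty) counts non-NULL values → 13.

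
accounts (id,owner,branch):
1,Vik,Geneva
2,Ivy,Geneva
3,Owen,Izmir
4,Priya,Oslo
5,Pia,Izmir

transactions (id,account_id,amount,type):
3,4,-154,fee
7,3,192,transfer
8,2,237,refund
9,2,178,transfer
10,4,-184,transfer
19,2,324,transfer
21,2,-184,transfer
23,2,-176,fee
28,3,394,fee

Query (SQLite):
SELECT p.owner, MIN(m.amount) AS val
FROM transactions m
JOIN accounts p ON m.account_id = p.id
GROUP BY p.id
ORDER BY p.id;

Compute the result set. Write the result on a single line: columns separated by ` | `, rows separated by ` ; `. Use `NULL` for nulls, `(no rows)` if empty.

Ivy | -184 ; Owen | 192 ; Priya | -184

Join each transactions row to its accounts via account_id.
Group joined rows by accounts.id; compute MIN(m.amount) per group.
  2: ids {8, 9, 19, 21, 23} → MIN(m.amount)=-184
  3: ids {7, 28} → MIN(m.amount)=192
  4: ids {3, 10} → MIN(m.amount)=-184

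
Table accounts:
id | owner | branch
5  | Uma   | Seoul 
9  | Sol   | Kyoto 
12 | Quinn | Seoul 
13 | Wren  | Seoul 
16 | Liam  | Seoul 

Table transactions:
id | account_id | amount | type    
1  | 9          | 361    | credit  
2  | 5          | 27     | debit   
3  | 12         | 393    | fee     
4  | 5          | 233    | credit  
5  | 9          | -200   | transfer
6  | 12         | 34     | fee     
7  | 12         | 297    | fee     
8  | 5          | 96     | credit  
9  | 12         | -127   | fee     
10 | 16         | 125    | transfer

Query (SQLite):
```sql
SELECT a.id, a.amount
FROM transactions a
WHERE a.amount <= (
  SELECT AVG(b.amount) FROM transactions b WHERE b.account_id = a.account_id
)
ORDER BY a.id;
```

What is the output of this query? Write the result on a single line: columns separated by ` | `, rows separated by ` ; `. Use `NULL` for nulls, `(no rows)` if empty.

2 | 27 ; 5 | -200 ; 6 | 34 ; 8 | 96 ; 9 | -127 ; 10 | 125

For each transactions row a, compute AVG(amount) over rows sharing a.account_id.
Keep row a if a.amount <= that per-group AVG.
  account_id=5: AVG(amount) = 118.666667
  account_id=9: AVG(amount) = 80.5
  account_id=12: AVG(amount) = 149.25
  account_id=16: AVG(amount) = 125.0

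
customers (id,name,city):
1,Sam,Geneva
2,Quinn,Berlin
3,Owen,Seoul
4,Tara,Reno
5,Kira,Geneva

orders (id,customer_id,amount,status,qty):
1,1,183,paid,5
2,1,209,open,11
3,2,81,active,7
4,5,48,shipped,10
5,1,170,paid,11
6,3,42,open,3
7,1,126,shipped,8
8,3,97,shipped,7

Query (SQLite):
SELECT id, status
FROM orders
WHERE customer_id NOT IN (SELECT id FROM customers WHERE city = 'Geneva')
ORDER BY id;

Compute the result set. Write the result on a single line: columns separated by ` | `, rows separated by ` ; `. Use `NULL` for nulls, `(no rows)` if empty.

3 | active ; 6 | open ; 8 | shipped

Inner query: customers.id where city = 'Geneva'.
Outer: keep orders rows whose customer_id is not in that set.
Inner query → {1, 5}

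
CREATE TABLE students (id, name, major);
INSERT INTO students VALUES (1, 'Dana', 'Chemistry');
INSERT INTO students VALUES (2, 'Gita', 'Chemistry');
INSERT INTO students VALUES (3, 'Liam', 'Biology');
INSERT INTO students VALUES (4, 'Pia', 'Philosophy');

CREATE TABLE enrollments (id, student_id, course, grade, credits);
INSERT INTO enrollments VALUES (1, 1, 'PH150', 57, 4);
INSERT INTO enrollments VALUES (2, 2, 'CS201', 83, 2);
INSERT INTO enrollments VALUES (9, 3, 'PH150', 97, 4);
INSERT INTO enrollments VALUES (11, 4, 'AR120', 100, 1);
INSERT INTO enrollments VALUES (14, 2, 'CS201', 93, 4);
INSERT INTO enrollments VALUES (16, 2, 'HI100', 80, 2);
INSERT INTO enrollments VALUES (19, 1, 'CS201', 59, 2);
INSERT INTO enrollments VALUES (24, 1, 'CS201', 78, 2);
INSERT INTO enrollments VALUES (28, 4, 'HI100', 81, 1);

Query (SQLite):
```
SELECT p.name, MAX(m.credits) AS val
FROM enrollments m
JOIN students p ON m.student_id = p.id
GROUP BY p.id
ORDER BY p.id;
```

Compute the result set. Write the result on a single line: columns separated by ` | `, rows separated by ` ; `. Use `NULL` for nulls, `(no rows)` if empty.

Join each enrollments row to its students via student_id.
Group joined rows by students.id; compute MAX(m.credits) per group.
  1: ids {1, 19, 24} → MAX(m.credits)=4
  2: ids {2, 14, 16} → MAX(m.credits)=4
  3: ids {9} → MAX(m.credits)=4
  4: ids {11, 28} → MAX(m.credits)=1

Dana | 4 ; Gita | 4 ; Liam | 4 ; Pia | 1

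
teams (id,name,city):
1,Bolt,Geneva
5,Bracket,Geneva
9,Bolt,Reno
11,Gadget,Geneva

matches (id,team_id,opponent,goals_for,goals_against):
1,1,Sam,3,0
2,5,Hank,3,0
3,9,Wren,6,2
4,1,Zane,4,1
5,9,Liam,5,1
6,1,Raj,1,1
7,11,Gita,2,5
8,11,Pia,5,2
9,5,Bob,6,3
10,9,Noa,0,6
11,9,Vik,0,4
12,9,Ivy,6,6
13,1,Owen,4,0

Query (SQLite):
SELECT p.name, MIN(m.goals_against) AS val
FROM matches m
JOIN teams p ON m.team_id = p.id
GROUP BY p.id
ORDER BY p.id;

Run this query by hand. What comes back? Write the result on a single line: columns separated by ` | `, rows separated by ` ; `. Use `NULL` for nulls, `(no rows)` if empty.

Join each matches row to its teams via team_id.
Group joined rows by teams.id; compute MIN(m.goals_against) per group.
  1: ids {1, 4, 6, 13} → MIN(m.goals_against)=0
  5: ids {2, 9} → MIN(m.goals_against)=0
  9: ids {3, 5, 10, 11, 12} → MIN(m.goals_against)=1
  11: ids {7, 8} → MIN(m.goals_against)=2

Bolt | 0 ; Bracket | 0 ; Bolt | 1 ; Gadget | 2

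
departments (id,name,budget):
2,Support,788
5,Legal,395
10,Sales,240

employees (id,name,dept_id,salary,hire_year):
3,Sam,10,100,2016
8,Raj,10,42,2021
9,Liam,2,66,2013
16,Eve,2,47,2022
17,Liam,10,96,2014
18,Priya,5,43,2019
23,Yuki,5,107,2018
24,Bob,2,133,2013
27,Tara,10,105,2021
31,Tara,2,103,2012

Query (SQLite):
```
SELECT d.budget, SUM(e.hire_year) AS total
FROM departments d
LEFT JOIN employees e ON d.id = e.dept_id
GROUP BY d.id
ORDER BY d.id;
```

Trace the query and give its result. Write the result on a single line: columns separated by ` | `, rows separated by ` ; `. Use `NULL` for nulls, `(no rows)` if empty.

LEFT JOIN keeps every departments row; unmatched ones get NULL for employees columns.
Group by departments.id and compute SUM(e.hire_year). SUM over an all-NULL group is NULL.
  2: ids {9, 16, 24, 31} → SUM(e.hire_year)=8060
  5: ids {18, 23} → SUM(e.hire_year)=4037
  10: ids {3, 8, 17, 27} → SUM(e.hire_year)=8072

788 | 8060 ; 395 | 4037 ; 240 | 8072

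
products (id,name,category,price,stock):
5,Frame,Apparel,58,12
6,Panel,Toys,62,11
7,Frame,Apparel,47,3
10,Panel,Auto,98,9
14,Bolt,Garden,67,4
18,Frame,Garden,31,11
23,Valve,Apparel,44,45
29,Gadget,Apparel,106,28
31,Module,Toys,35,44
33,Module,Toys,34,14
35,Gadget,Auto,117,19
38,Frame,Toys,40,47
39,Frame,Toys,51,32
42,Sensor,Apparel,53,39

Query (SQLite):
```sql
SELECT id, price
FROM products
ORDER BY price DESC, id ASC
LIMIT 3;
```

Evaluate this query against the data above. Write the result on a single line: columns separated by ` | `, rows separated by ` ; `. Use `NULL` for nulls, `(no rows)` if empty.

35 | 117 ; 29 | 106 ; 10 | 98

Sort by price desc, tiebreak id asc: (117, id=35), (106, id=29), (98, id=10), (67, id=14), (62, id=6), (58, id=5) …. Take first 3.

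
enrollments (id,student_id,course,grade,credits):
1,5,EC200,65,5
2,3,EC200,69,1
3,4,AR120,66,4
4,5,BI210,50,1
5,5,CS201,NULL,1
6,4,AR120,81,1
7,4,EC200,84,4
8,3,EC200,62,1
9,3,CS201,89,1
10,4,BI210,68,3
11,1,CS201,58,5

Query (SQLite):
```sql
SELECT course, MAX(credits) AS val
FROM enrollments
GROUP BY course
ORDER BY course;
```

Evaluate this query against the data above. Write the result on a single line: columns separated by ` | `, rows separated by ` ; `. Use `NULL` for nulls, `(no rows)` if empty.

Partition enrollments by course; compute MAX(credits) within each group.
  AR120: ids {3, 6} → MAX(credits)=4
  BI210: ids {4, 10} → MAX(credits)=3
  CS201: ids {5, 9, 11} → MAX(credits)=5
  EC200: ids {1, 2, 7, 8} → MAX(credits)=5

AR120 | 4 ; BI210 | 3 ; CS201 | 5 ; EC200 | 5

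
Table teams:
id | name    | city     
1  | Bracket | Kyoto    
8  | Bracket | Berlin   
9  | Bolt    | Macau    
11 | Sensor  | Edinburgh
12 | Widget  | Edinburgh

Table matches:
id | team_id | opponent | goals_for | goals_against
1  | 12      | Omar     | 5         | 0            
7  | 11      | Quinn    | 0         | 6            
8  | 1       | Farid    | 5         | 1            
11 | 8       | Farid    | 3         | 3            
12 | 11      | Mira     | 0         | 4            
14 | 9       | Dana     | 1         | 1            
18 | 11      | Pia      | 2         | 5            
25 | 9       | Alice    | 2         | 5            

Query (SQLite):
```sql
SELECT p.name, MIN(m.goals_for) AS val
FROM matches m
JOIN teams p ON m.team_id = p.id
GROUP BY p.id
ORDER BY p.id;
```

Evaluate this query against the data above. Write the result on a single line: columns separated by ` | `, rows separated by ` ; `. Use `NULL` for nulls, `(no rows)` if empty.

Join each matches row to its teams via team_id.
Group joined rows by teams.id; compute MIN(m.goals_for) per group.
  1: ids {8} → MIN(m.goals_for)=5
  8: ids {11} → MIN(m.goals_for)=3
  9: ids {14, 25} → MIN(m.goals_for)=1
  11: ids {7, 12, 18} → MIN(m.goals_for)=0
  12: ids {1} → MIN(m.goals_for)=5

Bracket | 5 ; Bracket | 3 ; Bolt | 1 ; Sensor | 0 ; Widget | 5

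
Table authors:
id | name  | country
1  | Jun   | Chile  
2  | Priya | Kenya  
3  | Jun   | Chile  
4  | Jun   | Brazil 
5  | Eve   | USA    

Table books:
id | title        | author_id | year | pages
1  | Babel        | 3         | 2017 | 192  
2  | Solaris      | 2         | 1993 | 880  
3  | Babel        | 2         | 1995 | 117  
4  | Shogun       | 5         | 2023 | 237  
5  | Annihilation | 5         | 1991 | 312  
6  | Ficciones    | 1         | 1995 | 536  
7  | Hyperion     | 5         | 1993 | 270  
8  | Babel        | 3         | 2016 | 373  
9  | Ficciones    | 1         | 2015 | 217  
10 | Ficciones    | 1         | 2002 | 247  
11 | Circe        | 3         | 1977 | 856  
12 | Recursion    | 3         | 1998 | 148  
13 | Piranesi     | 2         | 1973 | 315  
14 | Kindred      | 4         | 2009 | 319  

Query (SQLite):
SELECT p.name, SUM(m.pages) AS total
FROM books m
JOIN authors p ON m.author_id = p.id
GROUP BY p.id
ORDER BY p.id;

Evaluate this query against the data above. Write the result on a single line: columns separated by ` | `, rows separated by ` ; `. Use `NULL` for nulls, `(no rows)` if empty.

Jun | 1000 ; Priya | 1312 ; Jun | 1569 ; Jun | 319 ; Eve | 819

Join each books row to its authors via author_id.
Group joined rows by authors.id; compute SUM(m.pages) per group.
  1: ids {6, 9, 10} → SUM(m.pages)=1000
  2: ids {2, 3, 13} → SUM(m.pages)=1312
  3: ids {1, 8, 11, 12} → SUM(m.pages)=1569
  4: ids {14} → SUM(m.pages)=319
  5: ids {4, 5, 7} → SUM(m.pages)=819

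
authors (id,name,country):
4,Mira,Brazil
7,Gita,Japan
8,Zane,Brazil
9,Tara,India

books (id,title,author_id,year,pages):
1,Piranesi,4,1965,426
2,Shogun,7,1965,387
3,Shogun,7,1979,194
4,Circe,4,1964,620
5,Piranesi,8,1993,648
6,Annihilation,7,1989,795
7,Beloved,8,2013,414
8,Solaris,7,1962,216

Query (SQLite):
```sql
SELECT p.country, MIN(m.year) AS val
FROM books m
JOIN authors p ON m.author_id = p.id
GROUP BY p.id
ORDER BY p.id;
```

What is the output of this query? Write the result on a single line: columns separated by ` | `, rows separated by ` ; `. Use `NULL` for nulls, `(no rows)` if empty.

Brazil | 1964 ; Japan | 1962 ; Brazil | 1993

Join each books row to its authors via author_id.
Group joined rows by authors.id; compute MIN(m.year) per group.
  4: ids {1, 4} → MIN(m.year)=1964
  7: ids {2, 3, 6, 8} → MIN(m.year)=1962
  8: ids {5, 7} → MIN(m.year)=1993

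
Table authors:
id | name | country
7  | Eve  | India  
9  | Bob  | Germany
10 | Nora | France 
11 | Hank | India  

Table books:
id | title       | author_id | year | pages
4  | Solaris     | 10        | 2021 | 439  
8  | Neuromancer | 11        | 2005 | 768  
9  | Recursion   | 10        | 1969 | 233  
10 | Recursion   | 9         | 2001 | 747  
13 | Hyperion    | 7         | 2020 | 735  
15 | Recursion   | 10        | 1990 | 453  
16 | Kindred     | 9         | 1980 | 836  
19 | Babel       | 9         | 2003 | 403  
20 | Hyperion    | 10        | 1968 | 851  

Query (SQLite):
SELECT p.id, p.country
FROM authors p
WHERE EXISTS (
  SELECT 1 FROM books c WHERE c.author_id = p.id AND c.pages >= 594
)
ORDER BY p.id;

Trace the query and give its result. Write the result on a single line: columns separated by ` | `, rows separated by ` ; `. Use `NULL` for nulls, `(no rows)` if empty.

7 | India ; 9 | Germany ; 10 | France ; 11 | India

For each authors row, check whether any books with matching author_id has pages >= 594.
Keep rows where that is true.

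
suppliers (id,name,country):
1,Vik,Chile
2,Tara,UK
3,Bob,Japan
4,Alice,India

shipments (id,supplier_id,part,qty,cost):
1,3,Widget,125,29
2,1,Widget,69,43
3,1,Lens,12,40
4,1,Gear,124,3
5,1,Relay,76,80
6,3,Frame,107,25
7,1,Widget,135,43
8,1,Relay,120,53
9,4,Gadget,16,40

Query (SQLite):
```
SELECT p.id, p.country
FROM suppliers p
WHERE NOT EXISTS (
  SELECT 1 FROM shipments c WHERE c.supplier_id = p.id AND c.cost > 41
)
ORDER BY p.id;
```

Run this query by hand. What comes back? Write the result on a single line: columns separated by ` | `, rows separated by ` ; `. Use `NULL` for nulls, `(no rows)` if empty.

For each suppliers row, check whether any shipments with matching supplier_id has cost > 41.
Keep rows where that is false.

2 | UK ; 3 | Japan ; 4 | India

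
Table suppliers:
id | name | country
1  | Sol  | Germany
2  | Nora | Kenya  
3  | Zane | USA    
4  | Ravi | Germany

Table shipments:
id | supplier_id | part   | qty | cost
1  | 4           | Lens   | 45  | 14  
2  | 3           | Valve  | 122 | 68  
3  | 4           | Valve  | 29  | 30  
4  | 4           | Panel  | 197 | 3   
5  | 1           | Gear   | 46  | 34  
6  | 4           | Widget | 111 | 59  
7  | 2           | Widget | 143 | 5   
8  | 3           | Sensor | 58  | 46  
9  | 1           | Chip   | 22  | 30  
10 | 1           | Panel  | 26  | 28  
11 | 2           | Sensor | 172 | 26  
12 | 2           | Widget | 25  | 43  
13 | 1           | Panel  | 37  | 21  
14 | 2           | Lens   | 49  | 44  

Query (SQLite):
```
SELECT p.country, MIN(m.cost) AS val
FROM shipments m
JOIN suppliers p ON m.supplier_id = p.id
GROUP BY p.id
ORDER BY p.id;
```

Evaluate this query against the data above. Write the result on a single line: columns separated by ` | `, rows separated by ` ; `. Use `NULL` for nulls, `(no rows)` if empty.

Join each shipments row to its suppliers via supplier_id.
Group joined rows by suppliers.id; compute MIN(m.cost) per group.
  1: ids {5, 9, 10, 13} → MIN(m.cost)=21
  2: ids {7, 11, 12, 14} → MIN(m.cost)=5
  3: ids {2, 8} → MIN(m.cost)=46
  4: ids {1, 3, 4, 6} → MIN(m.cost)=3

Germany | 21 ; Kenya | 5 ; USA | 46 ; Germany | 3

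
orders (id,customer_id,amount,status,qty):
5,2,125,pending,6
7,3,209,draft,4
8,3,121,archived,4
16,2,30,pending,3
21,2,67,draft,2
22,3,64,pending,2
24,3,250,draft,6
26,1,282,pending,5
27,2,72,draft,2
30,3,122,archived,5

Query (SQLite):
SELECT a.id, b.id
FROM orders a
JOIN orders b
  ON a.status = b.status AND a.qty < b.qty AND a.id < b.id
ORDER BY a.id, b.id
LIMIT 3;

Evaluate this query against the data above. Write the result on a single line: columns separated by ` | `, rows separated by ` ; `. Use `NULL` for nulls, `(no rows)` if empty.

Pairs (a,b) with same status, a.qty < b.qty, a.id < b.id.
status groups: archived:{8,30} draft:{7,21,24,27} pending:{5,16,22,26}
Ordered by (a.id, b.id); first 3.

7 | 24 ; 8 | 30 ; 16 | 26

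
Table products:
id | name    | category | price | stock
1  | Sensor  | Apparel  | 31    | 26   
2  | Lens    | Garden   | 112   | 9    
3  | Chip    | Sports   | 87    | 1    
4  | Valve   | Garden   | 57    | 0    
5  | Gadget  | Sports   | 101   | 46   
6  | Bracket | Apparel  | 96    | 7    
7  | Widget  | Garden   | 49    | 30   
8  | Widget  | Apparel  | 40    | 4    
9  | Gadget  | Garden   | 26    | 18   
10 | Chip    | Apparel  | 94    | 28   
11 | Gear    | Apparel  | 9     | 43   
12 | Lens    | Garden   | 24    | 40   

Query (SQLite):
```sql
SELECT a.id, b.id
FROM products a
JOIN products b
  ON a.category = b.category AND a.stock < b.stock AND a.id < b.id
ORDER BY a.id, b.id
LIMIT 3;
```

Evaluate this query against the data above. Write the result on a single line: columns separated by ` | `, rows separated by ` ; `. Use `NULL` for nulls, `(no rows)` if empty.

Pairs (a,b) with same category, a.stock < b.stock, a.id < b.id.
category groups: Apparel:{1,6,8,10,11} Garden:{2,4,7,9,12} Sports:{3,5}
Ordered by (a.id, b.id); first 3.

1 | 10 ; 1 | 11 ; 2 | 7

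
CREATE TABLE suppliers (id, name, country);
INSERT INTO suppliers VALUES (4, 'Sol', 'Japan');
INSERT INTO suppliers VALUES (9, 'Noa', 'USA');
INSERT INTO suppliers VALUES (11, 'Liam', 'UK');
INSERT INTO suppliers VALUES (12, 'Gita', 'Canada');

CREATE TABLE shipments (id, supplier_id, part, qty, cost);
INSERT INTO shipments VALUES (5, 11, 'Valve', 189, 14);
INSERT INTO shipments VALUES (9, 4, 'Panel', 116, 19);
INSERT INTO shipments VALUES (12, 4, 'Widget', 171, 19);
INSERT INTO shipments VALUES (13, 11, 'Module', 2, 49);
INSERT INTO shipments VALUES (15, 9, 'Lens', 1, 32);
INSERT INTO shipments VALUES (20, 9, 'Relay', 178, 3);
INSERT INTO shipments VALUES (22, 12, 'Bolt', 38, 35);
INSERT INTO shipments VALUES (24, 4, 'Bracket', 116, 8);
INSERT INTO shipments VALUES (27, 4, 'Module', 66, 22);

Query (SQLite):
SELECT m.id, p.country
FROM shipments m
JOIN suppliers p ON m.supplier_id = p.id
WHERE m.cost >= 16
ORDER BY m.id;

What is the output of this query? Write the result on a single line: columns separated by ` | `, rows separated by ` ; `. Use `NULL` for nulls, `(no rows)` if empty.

9 | Japan ; 12 | Japan ; 13 | UK ; 15 | USA ; 22 | Canada ; 27 | Japan

Each shipments row matches the suppliers row where supplier_id = suppliers.id.
Then keep rows with m.cost >= 16.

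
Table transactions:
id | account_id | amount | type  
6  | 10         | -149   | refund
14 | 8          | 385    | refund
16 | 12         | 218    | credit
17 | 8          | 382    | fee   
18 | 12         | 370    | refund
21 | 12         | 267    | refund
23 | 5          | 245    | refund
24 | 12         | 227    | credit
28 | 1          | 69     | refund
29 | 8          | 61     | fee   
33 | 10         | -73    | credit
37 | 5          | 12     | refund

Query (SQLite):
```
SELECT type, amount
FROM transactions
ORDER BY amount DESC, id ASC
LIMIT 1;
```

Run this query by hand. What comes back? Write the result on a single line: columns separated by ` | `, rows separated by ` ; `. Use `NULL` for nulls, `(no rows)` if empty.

refund | 385

Sort by amount desc, tiebreak id asc: (385, id=14), (382, id=17), (370, id=18), (267, id=21) …. Take first 1.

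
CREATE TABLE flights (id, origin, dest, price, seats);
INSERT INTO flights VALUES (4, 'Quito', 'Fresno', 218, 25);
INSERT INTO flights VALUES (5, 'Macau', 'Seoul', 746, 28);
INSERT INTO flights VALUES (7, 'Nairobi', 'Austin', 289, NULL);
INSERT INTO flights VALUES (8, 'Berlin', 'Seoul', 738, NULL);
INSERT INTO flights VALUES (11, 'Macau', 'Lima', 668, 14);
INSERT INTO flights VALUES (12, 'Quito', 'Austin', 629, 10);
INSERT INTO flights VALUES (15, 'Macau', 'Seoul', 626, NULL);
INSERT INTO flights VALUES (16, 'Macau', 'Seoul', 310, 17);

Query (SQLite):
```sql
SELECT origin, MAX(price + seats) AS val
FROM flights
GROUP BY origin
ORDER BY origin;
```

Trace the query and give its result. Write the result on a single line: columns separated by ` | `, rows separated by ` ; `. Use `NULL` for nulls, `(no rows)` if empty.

Berlin | NULL ; Macau | 774 ; Nairobi | NULL ; Quito | 639

For each row compute price + seats.
Group by origin; take MAX of the expression per group.
  Berlin: ids {8} → MAX(price + seats)=NULL
  Macau: ids {5, 11, 15, 16} → MAX(price + seats)=774
  Nairobi: ids {7} → MAX(price + seats)=NULL
  Quito: ids {4, 12} → MAX(price + seats)=639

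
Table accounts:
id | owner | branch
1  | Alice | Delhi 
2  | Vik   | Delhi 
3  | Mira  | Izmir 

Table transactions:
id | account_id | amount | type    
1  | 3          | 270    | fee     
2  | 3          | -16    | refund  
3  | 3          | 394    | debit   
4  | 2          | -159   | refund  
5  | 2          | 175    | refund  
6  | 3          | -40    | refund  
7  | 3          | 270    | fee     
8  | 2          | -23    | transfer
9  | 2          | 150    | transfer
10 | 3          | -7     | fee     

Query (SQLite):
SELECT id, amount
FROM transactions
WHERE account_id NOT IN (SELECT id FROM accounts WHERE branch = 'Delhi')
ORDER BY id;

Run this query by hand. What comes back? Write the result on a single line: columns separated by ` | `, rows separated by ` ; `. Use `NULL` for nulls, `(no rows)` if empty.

1 | 270 ; 2 | -16 ; 3 | 394 ; 6 | -40 ; 7 | 270 ; 10 | -7

Inner query: accounts.id where branch = 'Delhi'.
Outer: keep transactions rows whose account_id is not in that set.
Inner query → {1, 2}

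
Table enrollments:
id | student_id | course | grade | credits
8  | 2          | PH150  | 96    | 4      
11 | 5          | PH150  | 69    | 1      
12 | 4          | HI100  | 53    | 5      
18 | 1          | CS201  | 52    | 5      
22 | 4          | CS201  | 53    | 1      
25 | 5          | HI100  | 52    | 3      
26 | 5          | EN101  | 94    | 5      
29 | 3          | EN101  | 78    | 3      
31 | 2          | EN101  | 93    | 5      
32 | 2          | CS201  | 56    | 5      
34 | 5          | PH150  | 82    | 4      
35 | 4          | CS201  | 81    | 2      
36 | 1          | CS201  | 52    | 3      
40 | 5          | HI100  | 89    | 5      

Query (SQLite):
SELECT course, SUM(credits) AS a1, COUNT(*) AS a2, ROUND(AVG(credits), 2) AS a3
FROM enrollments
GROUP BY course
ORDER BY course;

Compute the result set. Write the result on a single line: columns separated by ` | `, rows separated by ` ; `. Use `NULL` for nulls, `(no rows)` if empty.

CS201 | 16 | 5 | 3.2 ; EN101 | 13 | 3 | 4.33 ; HI100 | 13 | 3 | 4.33 ; PH150 | 9 | 3 | 3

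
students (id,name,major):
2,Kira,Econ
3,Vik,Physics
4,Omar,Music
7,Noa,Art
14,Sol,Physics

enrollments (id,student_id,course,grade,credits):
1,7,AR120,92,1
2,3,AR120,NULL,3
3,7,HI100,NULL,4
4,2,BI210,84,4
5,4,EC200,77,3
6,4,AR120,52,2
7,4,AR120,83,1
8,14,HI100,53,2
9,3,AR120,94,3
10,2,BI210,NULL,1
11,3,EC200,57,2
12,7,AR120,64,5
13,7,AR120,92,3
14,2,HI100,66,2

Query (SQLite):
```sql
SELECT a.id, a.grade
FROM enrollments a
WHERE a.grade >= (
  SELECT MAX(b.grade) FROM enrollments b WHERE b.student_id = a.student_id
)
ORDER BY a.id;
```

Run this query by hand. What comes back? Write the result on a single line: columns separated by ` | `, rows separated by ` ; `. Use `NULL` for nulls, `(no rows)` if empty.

For each enrollments row a, compute MAX(grade) over rows sharing a.student_id.
Keep row a if a.grade >= that per-group MAX.
  student_id=2: MAX(grade) = 84
  student_id=3: MAX(grade) = 94
  student_id=4: MAX(grade) = 83
  student_id=7: MAX(grade) = 92
  student_id=14: MAX(grade) = 53

1 | 92 ; 4 | 84 ; 7 | 83 ; 8 | 53 ; 9 | 94 ; 13 | 92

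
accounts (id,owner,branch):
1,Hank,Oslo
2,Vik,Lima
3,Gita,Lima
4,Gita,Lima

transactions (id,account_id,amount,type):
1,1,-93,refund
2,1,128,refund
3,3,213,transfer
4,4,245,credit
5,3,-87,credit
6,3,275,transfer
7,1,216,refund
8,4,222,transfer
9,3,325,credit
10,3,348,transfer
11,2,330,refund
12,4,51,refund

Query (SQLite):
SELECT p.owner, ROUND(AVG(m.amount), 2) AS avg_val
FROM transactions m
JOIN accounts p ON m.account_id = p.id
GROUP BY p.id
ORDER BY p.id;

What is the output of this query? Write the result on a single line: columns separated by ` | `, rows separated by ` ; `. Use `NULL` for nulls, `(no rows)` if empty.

Join each transactions row to its accounts via account_id.
Group joined rows by accounts.id; compute ROUND(AVG(m.amount), 2) per group.
  1: ids {1, 2, 7} → ROUND(AVG(m.amount), 2)=83.67
  2: ids {11} → ROUND(AVG(m.amount), 2)=330
  3: ids {3, 5, 6, 9, 10} → ROUND(AVG(m.amount), 2)=214.8
  4: ids {4, 8, 12} → ROUND(AVG(m.amount), 2)=172.67

Hank | 83.67 ; Vik | 330 ; Gita | 214.8 ; Gita | 172.67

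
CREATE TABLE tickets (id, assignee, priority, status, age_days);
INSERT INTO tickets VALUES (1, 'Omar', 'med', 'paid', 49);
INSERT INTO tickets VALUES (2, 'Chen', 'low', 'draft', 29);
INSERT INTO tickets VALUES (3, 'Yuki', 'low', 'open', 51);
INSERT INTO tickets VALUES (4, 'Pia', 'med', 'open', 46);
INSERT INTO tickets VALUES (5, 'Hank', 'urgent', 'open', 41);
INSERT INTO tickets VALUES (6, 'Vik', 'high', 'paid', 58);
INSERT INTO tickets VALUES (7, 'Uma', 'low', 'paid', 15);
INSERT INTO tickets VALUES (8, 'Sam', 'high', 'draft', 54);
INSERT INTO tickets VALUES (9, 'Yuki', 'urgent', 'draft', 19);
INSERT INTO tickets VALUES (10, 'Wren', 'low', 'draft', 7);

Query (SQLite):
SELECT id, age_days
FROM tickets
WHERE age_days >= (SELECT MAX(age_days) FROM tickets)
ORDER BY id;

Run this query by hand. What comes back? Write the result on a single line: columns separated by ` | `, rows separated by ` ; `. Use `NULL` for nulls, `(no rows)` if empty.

6 | 58

Scalar subquery: MAX(age_days) over all tickets rows = 58.
Keep rows where age_days >= that value.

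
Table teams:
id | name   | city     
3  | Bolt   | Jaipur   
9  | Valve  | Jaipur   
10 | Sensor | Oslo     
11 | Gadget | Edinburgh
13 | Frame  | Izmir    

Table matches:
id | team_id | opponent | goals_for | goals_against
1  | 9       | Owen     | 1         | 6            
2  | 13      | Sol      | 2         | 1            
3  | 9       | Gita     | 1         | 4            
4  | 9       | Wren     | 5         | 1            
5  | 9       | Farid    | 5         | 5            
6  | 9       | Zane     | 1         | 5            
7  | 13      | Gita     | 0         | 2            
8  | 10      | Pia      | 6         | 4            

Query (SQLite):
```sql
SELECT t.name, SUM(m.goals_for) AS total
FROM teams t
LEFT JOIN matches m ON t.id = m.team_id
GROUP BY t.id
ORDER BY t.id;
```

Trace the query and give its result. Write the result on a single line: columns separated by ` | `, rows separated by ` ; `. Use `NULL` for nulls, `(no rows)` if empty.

Bolt | NULL ; Valve | 13 ; Sensor | 6 ; Gadget | NULL ; Frame | 2

LEFT JOIN keeps every teams row; unmatched ones get NULL for matches columns.
Group by teams.id and compute SUM(m.goals_for). SUM over an all-NULL group is NULL.
  3: ids {—} → SUM(m.goals_for)=NULL
  9: ids {1, 3, 4, 5, 6} → SUM(m.goals_for)=13
  10: ids {8} → SUM(m.goals_for)=6
  11: ids {—} → SUM(m.goals_for)=NULL
  13: ids {2, 7} → SUM(m.goals_for)=2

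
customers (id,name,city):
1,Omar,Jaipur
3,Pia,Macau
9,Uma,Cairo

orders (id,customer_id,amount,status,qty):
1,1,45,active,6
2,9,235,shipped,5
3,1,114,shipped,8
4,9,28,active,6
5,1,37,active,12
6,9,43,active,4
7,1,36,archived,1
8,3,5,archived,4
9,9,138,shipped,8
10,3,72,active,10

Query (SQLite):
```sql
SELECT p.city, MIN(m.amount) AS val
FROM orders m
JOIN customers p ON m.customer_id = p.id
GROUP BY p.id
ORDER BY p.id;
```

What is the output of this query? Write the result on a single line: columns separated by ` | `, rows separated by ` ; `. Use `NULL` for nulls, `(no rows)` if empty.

Join each orders row to its customers via customer_id.
Group joined rows by customers.id; compute MIN(m.amount) per group.
  1: ids {1, 3, 5, 7} → MIN(m.amount)=36
  3: ids {8, 10} → MIN(m.amount)=5
  9: ids {2, 4, 6, 9} → MIN(m.amount)=28

Jaipur | 36 ; Macau | 5 ; Cairo | 28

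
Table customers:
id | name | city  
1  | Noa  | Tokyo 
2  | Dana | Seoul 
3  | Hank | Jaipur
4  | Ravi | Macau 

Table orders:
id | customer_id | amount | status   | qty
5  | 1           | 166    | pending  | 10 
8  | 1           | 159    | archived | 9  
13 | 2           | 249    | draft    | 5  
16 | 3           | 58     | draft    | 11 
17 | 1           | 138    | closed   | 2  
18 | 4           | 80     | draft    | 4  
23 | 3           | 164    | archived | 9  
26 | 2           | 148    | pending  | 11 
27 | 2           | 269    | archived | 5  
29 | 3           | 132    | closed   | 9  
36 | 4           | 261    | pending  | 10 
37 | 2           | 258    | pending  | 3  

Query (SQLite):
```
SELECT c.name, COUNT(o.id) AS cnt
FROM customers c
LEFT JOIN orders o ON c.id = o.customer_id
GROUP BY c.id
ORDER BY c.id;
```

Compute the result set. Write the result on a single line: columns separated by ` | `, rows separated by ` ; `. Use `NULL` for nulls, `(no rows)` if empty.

LEFT JOIN keeps every customers row; unmatched ones get NULL for orders columns.
Group by customers.id and compute COUNT(o.id). COUNT(col) of an all-NULL group is 0.
  1: ids {5, 8, 17} → COUNT(o.id)=3
  2: ids {13, 26, 27, 37} → COUNT(o.id)=4
  3: ids {16, 23, 29} → COUNT(o.id)=3
  4: ids {18, 36} → COUNT(o.id)=2

Noa | 3 ; Dana | 4 ; Hank | 3 ; Ravi | 2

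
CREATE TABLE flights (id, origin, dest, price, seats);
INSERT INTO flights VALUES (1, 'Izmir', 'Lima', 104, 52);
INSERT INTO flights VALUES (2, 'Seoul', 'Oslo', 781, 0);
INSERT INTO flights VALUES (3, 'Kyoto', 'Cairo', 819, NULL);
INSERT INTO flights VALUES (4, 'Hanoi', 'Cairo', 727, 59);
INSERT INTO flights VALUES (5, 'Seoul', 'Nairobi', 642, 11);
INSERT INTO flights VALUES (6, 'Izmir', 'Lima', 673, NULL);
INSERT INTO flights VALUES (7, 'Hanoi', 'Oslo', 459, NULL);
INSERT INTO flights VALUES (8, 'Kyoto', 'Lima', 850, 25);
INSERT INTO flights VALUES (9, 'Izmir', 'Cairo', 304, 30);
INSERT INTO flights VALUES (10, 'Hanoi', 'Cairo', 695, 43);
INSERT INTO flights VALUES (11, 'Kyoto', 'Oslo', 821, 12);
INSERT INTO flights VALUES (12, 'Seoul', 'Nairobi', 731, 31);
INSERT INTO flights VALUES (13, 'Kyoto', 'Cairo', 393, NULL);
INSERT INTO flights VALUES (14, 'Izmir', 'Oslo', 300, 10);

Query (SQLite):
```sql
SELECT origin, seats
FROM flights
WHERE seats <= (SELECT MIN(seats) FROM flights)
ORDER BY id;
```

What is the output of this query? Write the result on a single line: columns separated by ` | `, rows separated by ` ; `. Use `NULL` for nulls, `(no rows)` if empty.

Seoul | 0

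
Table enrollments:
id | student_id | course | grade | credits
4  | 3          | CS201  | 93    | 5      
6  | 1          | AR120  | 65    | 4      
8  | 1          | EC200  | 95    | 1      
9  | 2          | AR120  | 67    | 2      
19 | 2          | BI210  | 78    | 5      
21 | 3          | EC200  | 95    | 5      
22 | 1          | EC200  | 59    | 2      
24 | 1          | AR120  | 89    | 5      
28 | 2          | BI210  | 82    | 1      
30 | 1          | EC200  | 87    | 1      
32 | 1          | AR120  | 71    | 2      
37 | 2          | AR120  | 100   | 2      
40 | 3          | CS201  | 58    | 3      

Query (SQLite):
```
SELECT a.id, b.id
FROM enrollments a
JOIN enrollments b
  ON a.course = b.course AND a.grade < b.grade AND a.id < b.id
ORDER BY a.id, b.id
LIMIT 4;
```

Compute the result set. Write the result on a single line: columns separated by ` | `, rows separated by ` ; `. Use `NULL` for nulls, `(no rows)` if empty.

6 | 9 ; 6 | 24 ; 6 | 32 ; 6 | 37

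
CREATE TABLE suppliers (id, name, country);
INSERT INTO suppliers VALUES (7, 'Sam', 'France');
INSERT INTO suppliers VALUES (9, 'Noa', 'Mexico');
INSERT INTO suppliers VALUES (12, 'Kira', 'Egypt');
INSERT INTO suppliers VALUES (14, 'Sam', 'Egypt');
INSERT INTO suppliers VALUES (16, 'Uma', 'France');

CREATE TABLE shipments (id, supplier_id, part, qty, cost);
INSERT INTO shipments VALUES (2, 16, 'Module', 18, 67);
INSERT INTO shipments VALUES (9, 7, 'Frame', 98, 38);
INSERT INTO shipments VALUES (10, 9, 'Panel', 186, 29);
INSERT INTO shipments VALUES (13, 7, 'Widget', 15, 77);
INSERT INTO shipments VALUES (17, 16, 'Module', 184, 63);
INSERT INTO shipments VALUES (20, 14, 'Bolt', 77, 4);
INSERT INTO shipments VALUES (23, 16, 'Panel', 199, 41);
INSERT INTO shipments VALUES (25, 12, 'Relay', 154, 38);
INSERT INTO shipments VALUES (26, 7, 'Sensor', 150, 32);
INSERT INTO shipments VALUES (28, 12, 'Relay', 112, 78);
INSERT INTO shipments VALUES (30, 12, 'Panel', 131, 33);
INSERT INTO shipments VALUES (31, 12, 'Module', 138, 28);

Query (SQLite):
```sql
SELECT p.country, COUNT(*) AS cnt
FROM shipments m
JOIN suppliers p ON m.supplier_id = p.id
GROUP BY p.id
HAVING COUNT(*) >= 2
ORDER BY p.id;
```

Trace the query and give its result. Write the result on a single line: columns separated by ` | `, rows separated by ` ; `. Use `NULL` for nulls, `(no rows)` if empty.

France | 3 ; Egypt | 4 ; France | 3

Join each shipments row to its suppliers via supplier_id.
Group joined rows by suppliers.id; compute COUNT(*) per group.
HAVING: keep groups with count ≥ 2.
  7: ids {9, 13, 26} → COUNT(*)=3
  9: ids {10} → COUNT(*)=1
  12: ids {25, 28, 30, 31} → COUNT(*)=4
  14: ids {20} → COUNT(*)=1
  16: ids {2, 17, 23} → COUNT(*)=3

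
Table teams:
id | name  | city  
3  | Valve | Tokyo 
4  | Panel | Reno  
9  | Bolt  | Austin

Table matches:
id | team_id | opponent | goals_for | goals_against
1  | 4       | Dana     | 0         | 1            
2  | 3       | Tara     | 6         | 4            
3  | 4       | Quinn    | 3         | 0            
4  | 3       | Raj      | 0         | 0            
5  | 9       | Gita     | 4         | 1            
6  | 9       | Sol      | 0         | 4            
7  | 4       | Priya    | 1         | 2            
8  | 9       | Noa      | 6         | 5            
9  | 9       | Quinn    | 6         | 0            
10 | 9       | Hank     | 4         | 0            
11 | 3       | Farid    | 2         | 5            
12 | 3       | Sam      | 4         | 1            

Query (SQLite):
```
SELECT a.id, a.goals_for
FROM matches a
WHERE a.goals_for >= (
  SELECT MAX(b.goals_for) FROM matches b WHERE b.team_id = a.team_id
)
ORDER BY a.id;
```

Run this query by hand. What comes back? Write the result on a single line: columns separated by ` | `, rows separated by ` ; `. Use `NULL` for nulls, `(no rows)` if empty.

2 | 6 ; 3 | 3 ; 8 | 6 ; 9 | 6

For each matches row a, compute MAX(goals_for) over rows sharing a.team_id.
Keep row a if a.goals_for >= that per-group MAX.
  team_id=3: MAX(goals_for) = 6
  team_id=4: MAX(goals_for) = 3
  team_id=9: MAX(goals_for) = 6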